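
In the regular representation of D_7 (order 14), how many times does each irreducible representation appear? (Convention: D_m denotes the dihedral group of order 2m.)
Each irreducible V_i of dimension d_i appears with multiplicity d_i, i.e. rho_reg = (direct sum over all irreducibles V_i) d_i V_i. The irreducible dimensions for D_7 are 1, 1, 2, 2, 2: 2 irreducibles of dimension 1, each with multiplicity 1; 3 irreducibles of dimension 2, each with multiplicity 2. Total dimension 2*1*1 + 3*2*2 = 14 = |G|.

General theorem: in the regular representation of a finite group G, each irreducible appears with multiplicity equal to its dimension. Check: dim(rho_reg) = sum d_i^2 = 1 + 1 + 4 + 4 + 4 = 14 = |G|.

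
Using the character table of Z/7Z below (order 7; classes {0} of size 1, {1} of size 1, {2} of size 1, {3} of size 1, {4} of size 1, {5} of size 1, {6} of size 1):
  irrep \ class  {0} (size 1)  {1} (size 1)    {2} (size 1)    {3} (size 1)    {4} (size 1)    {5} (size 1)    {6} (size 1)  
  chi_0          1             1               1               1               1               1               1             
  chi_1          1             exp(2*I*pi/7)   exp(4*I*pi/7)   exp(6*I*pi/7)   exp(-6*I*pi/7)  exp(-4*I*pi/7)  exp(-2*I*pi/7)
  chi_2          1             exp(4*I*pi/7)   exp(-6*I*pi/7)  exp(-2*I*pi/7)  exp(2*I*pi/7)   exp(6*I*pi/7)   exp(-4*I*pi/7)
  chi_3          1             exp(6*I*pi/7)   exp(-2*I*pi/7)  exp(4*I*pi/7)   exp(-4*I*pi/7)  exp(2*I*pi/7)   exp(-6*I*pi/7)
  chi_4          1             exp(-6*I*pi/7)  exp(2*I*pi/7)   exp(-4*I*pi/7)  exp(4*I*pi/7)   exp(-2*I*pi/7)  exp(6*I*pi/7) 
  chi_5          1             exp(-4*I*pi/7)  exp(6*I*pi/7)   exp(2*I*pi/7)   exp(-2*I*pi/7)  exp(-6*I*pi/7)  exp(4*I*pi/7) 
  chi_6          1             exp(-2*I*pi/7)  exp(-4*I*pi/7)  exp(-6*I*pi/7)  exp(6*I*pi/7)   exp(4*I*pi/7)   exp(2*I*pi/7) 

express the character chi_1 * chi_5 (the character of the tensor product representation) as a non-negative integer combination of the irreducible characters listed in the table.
chi_1 tensor chi_5 = chi_6 (all other irreducibles have multiplicity 0).

Why: The character of a tensor product is the pointwise product (chi_1 * chi_5)(C) = chi_1(C) * chi_5(C):
  {0}: (1)*(1), {1}: (exp(2*I*pi/7))*(exp(-4*I*pi/7)), {2}: (exp(4*I*pi/7))*(exp(6*I*pi/7)), {3}: (exp(6*I*pi/7))*(exp(2*I*pi/7)), {4}: (exp(-6*I*pi/7))*(exp(-2*I*pi/7)), {5}: (exp(-4*I*pi/7))*(exp(-6*I*pi/7)), {6}: (exp(-2*I*pi/7))*(exp(4*I*pi/7))
so (chi_1 * chi_5) takes values
  {0} -> 1, {1} -> exp(-2*I*pi/7), {2} -> exp(-4*I*pi/7), {3} -> exp(-6*I*pi/7), {4} -> exp(6*I*pi/7), {5} -> exp(4*I*pi/7), {6} -> exp(2*I*pi/7).
Now take the inner product of this character with each irreducible chi from the table, <chi_1*chi_5, chi> = (1/7) sum_C |C| (chi_1*chi_5)(C) conj(chi(C)):
  <chi_1*chi_5, chi_0> = (1/7)[1*(1)*conj(1) + 1*(exp(-2*I*pi/7))*conj(1) + 1*(exp(-4*I*pi/7))*conj(1) + 1*(exp(-6*I*pi/7))*conj(1) + 1*(exp(6*I*pi/7))*conj(1) + 1*(exp(4*I*pi/7))*conj(1) + 1*(exp(2*I*pi/7))*conj(1)]
      = (1/7)[(1) + (exp(-2*I*pi/7)) + (exp(-4*I*pi/7)) + (exp(-6*I*pi/7)) + (exp(6*I*pi/7)) + (exp(4*I*pi/7)) + (exp(2*I*pi/7))] = 0/7 = 0
  <chi_1*chi_5, chi_1> = (1/7)[1*(1)*conj(1) + 1*(exp(-2*I*pi/7))*conj(exp(2*I*pi/7)) + 1*(exp(-4*I*pi/7))*conj(exp(4*I*pi/7)) + 1*(exp(-6*I*pi/7))*conj(exp(6*I*pi/7)) + 1*(exp(6*I*pi/7))*conj(exp(-6*I*pi/7)) + 1*(exp(4*I*pi/7))*conj(exp(-4*I*pi/7)) + 1*(exp(2*I*pi/7))*conj(exp(-2*I*pi/7))]
      = (1/7)[(1) + (exp(-4*I*pi/7)) + (exp(6*I*pi/7)) + (exp(2*I*pi/7)) + (exp(-2*I*pi/7)) + (exp(-6*I*pi/7)) + (exp(4*I*pi/7))] = 0/7 = 0
  <chi_1*chi_5, chi_2> = (1/7)[1*(1)*conj(1) + 1*(exp(-2*I*pi/7))*conj(exp(4*I*pi/7)) + 1*(exp(-4*I*pi/7))*conj(exp(-6*I*pi/7)) + 1*(exp(-6*I*pi/7))*conj(exp(-2*I*pi/7)) + 1*(exp(6*I*pi/7))*conj(exp(2*I*pi/7)) + 1*(exp(4*I*pi/7))*conj(exp(6*I*pi/7)) + 1*(exp(2*I*pi/7))*conj(exp(-4*I*pi/7))]
      = (1/7)[(1) + (exp(-6*I*pi/7)) + (exp(2*I*pi/7)) + (exp(-4*I*pi/7)) + (exp(4*I*pi/7)) + (exp(-2*I*pi/7)) + (exp(6*I*pi/7))] = 0/7 = 0
  <chi_1*chi_5, chi_3> = (1/7)[1*(1)*conj(1) + 1*(exp(-2*I*pi/7))*conj(exp(6*I*pi/7)) + 1*(exp(-4*I*pi/7))*conj(exp(-2*I*pi/7)) + 1*(exp(-6*I*pi/7))*conj(exp(4*I*pi/7)) + 1*(exp(6*I*pi/7))*conj(exp(-4*I*pi/7)) + 1*(exp(4*I*pi/7))*conj(exp(2*I*pi/7)) + 1*(exp(2*I*pi/7))*conj(exp(-6*I*pi/7))]
      = (1/7)[(1) + (exp(6*I*pi/7)) + (exp(-2*I*pi/7)) + (exp(4*I*pi/7)) + (exp(-4*I*pi/7)) + (exp(2*I*pi/7)) + (exp(-6*I*pi/7))] = 0/7 = 0
  <chi_1*chi_5, chi_4> = (1/7)[1*(1)*conj(1) + 1*(exp(-2*I*pi/7))*conj(exp(-6*I*pi/7)) + 1*(exp(-4*I*pi/7))*conj(exp(2*I*pi/7)) + 1*(exp(-6*I*pi/7))*conj(exp(-4*I*pi/7)) + 1*(exp(6*I*pi/7))*conj(exp(4*I*pi/7)) + 1*(exp(4*I*pi/7))*conj(exp(-2*I*pi/7)) + 1*(exp(2*I*pi/7))*conj(exp(6*I*pi/7))]
      = (1/7)[(1) + (exp(4*I*pi/7)) + (exp(-6*I*pi/7)) + (exp(-2*I*pi/7)) + (exp(2*I*pi/7)) + (exp(6*I*pi/7)) + (exp(-4*I*pi/7))] = 0/7 = 0
  <chi_1*chi_5, chi_5> = (1/7)[1*(1)*conj(1) + 1*(exp(-2*I*pi/7))*conj(exp(-4*I*pi/7)) + 1*(exp(-4*I*pi/7))*conj(exp(6*I*pi/7)) + 1*(exp(-6*I*pi/7))*conj(exp(2*I*pi/7)) + 1*(exp(6*I*pi/7))*conj(exp(-2*I*pi/7)) + 1*(exp(4*I*pi/7))*conj(exp(-6*I*pi/7)) + 1*(exp(2*I*pi/7))*conj(exp(4*I*pi/7))]
      = (1/7)[(1) + (exp(2*I*pi/7)) + (exp(4*I*pi/7)) + (exp(6*I*pi/7)) + (exp(-6*I*pi/7)) + (exp(-4*I*pi/7)) + (exp(-2*I*pi/7))] = 0/7 = 0
  <chi_1*chi_5, chi_6> = (1/7)[1*(1)*conj(1) + 1*(exp(-2*I*pi/7))*conj(exp(-2*I*pi/7)) + 1*(exp(-4*I*pi/7))*conj(exp(-4*I*pi/7)) + 1*(exp(-6*I*pi/7))*conj(exp(-6*I*pi/7)) + 1*(exp(6*I*pi/7))*conj(exp(6*I*pi/7)) + 1*(exp(4*I*pi/7))*conj(exp(4*I*pi/7)) + 1*(exp(2*I*pi/7))*conj(exp(2*I*pi/7))]
      = (1/7)[(1) + (1) + (1) + (1) + (1) + (1) + (1)] = 7/7 = 1
(Exp terms are combined using exp(i*s)*conj(exp(i*t)) = exp(i*(s-t)), and sums of them are collapsed using the identity that for every m > 1 the m distinct m-th roots of unity sum to 0, e.g. 1 + exp(2*I*pi/3) + exp(-2*I*pi/3) = 0.)
Hence the multiplicities are chi_6: 1. Dimension check: dim(chi_1)*dim(chi_5) = 1*1 = 1 and sum (mult * dim) = 1*1 = 1.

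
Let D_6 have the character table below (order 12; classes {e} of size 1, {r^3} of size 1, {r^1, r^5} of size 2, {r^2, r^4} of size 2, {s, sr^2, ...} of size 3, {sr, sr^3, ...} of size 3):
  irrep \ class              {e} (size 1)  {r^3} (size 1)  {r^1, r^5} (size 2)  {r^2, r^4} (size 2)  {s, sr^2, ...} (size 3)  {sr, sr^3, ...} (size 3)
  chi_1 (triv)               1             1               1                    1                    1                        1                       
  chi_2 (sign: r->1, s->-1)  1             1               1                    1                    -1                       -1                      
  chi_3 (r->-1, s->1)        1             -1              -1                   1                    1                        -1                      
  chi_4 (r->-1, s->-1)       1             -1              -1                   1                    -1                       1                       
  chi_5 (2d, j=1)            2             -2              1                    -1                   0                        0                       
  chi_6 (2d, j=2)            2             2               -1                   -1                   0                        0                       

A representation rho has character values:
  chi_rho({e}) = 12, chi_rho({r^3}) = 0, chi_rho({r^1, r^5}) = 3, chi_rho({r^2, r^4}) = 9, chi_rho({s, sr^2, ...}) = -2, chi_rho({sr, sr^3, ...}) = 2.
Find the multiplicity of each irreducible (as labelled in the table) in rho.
Multiplicities: chi_1: 3, chi_2: 3, chi_3: 1, chi_4: 3, chi_5: 1, chi_6: 0.

Solution. Use <chi_rho, chi> = (1/|G|) sum_C |C| * chi_rho(C) * conj(chi(C)) with |G| = 12 for each irreducible chi in the table:
  <chi_rho, chi_1> = (1/12)[1*(12)*conj(1) + 1*(0)*conj(1) + 2*(3)*conj(1) + 2*(9)*conj(1) + 3*(-2)*conj(1) + 3*(2)*conj(1)]
      = (1/12)[(12) + (0) + (6) + (18) + (-6) + (6)] = 36/12 = 3
  <chi_rho, chi_2> = (1/12)[1*(12)*conj(1) + 1*(0)*conj(1) + 2*(3)*conj(1) + 2*(9)*conj(1) + 3*(-2)*conj(-1) + 3*(2)*conj(-1)]
      = (1/12)[(12) + (0) + (6) + (18) + (6) + (-6)] = 36/12 = 3
  <chi_rho, chi_3> = (1/12)[1*(12)*conj(1) + 1*(0)*conj(-1) + 2*(3)*conj(-1) + 2*(9)*conj(1) + 3*(-2)*conj(1) + 3*(2)*conj(-1)]
      = (1/12)[(12) + (0) + (-6) + (18) + (-6) + (-6)] = 12/12 = 1
  <chi_rho, chi_4> = (1/12)[1*(12)*conj(1) + 1*(0)*conj(-1) + 2*(3)*conj(-1) + 2*(9)*conj(1) + 3*(-2)*conj(-1) + 3*(2)*conj(1)]
      = (1/12)[(12) + (0) + (-6) + (18) + (6) + (6)] = 36/12 = 3
  <chi_rho, chi_5> = (1/12)[1*(12)*conj(2) + 1*(0)*conj(-2) + 2*(3)*conj(1) + 2*(9)*conj(-1) + 3*(-2)*conj(0) + 3*(2)*conj(0)]
      = (1/12)[(24) + (0) + (6) + (-18) + (0) + (0)] = 12/12 = 1
  <chi_rho, chi_6> = (1/12)[1*(12)*conj(2) + 1*(0)*conj(2) + 2*(3)*conj(-1) + 2*(9)*conj(-1) + 3*(-2)*conj(0) + 3*(2)*conj(0)]
      = (1/12)[(24) + (0) + (-6) + (-18) + (0) + (0)] = 0/12 = 0
Dimension check: dim(rho) = sum (mult * dim) = 3*1 + 3*1 + 1*1 + 3*1 + 1*2 + 0*2 = 12 = chi_rho(e) = 12.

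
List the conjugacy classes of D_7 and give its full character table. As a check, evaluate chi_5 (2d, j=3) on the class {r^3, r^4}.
Conjugacy classes: {e} of size 1, {r^1, r^6} of size 2, {r^2, r^5} of size 2, {r^3, r^4} of size 2, {s, sr, ..., sr^6} of size 7.
Character table:
  irrep \ class              {e} (size 1)  {r^1, r^6} (size 2)  {r^2, r^5} (size 2)  {r^3, r^4} (size 2)  {s, sr, ..., sr^6} (size 7)
  chi_1 (triv)               1             1                    1                    1                    1                          
  chi_2 (sign: r->1, s->-1)  1             1                    1                    1                    -1                         
  chi_3 (2d, j=1)            2             2*cos(2*pi/7)        -2*cos(3*pi/7)       -2*cos(pi/7)         0                          
  chi_4 (2d, j=2)            2             -2*cos(3*pi/7)       -2*cos(pi/7)         2*cos(2*pi/7)        0                          
  chi_5 (2d, j=3)            2             -2*cos(pi/7)         2*cos(2*pi/7)        -2*cos(3*pi/7)       0                          

Spot check: chi_5 (2d, j=3) on {r^3, r^4} = -2*cos(3*pi/7).

Derivation: D_7 has order 2*7 = 14 with 5 conjugacy classes, hence 5 irreducibles. Sum of squared dims 1 + 1 + 4 + 4 + 4 = 14 = |G|. Linear characters come from the abelianisation; the 2-dimensional irreps have character r^k -> 2*cos(2*pi*j*k/7), reflections -> 0.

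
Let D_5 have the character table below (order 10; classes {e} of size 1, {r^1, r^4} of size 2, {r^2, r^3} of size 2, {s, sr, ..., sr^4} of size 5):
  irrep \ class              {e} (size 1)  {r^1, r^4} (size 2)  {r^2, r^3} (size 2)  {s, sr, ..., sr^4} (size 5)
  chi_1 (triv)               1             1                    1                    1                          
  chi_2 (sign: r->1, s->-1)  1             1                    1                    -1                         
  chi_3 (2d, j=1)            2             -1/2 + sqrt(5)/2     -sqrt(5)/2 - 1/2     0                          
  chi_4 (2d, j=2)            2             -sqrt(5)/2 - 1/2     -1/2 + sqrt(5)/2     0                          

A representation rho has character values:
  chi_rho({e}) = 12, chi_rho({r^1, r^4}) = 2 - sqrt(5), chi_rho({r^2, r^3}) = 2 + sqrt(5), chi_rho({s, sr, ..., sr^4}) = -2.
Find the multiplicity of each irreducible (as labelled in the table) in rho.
Multiplicities: chi_1: 1, chi_2: 3, chi_3: 1, chi_4: 3.

Derivation: Use <chi_rho, chi> = (1/|G|) sum_C |C| * chi_rho(C) * conj(chi(C)) with |G| = 10 for each irreducible chi in the table:
  <chi_rho, chi_1> = (1/10)[1*(12)*conj(1) + 2*(2 - sqrt(5))*conj(1) + 2*(2 + sqrt(5))*conj(1) + 5*(-2)*conj(1)]
      = (1/10)[(12) + (4 - 2*sqrt(5)) + (4 + 2*sqrt(5)) + (-10)] = 10/10 = 1
  <chi_rho, chi_2> = (1/10)[1*(12)*conj(1) + 2*(2 - sqrt(5))*conj(1) + 2*(2 + sqrt(5))*conj(1) + 5*(-2)*conj(-1)]
      = (1/10)[(12) + (4 - 2*sqrt(5)) + (4 + 2*sqrt(5)) + (10)] = 30/10 = 3
  <chi_rho, chi_3> = (1/10)[1*(12)*conj(2) + 2*(2 - sqrt(5))*conj(-1/2 + sqrt(5)/2) + 2*(2 + sqrt(5))*conj(-sqrt(5)/2 - 1/2) + 5*(-2)*conj(0)]
      = (1/10)[(24) + (-7 + 3*sqrt(5)) + (-7 - 3*sqrt(5)) + (0)] = 10/10 = 1
  <chi_rho, chi_4> = (1/10)[1*(12)*conj(2) + 2*(2 - sqrt(5))*conj(-sqrt(5)/2 - 1/2) + 2*(2 + sqrt(5))*conj(-1/2 + sqrt(5)/2) + 5*(-2)*conj(0)]
      = (1/10)[(24) + (3 - sqrt(5)) + (sqrt(5) + 3) + (0)] = 30/10 = 3
Dimension check: dim(rho) = sum (mult * dim) = 1*1 + 3*1 + 1*2 + 3*2 = 12 = chi_rho(e) = 12.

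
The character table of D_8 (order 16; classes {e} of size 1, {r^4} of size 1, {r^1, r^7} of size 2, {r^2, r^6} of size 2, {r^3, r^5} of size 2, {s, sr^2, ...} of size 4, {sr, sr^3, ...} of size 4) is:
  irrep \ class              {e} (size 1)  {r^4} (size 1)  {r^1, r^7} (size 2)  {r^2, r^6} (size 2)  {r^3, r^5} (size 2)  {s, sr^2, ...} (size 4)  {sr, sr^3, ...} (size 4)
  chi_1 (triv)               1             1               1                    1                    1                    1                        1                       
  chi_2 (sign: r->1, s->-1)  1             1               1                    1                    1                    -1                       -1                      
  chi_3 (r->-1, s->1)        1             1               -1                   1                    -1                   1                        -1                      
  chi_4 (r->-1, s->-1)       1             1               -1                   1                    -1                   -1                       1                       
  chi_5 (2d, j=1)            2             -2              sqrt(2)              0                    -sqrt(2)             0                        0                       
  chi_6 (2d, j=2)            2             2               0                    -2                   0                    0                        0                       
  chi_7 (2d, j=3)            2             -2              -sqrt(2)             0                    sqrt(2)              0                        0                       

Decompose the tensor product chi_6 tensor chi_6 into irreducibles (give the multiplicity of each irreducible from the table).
chi_6 tensor chi_6 = chi_1 + chi_2 + chi_3 + chi_4 (all other irreducibles have multiplicity 0).

Argument: The character of a tensor product is the pointwise product (chi_6 * chi_6)(C) = chi_6(C) * chi_6(C):
  {e}: (2)*(2), {r^4}: (2)*(2), {r^1, r^7}: (0)*(0), {r^2, r^6}: (-2)*(-2), {r^3, r^5}: (0)*(0), {s, sr^2, ...}: (0)*(0), {sr, sr^3, ...}: (0)*(0)
so (chi_6 * chi_6) takes values
  {e} -> 4, {r^4} -> 4, {r^1, r^7} -> 0, {r^2, r^6} -> 4, {r^3, r^5} -> 0, {s, sr^2, ...} -> 0, {sr, sr^3, ...} -> 0.
Now take the inner product of this character with each irreducible chi from the table, <chi_6*chi_6, chi> = (1/16) sum_C |C| (chi_6*chi_6)(C) conj(chi(C)):
  <chi_6*chi_6, chi_1> = (1/16)[1*(4)*conj(1) + 1*(4)*conj(1) + 2*(0)*conj(1) + 2*(4)*conj(1) + 2*(0)*conj(1) + 4*(0)*conj(1) + 4*(0)*conj(1)]
      = (1/16)[(4) + (4) + (0) + (8) + (0) + (0) + (0)] = 16/16 = 1
  <chi_6*chi_6, chi_2> = (1/16)[1*(4)*conj(1) + 1*(4)*conj(1) + 2*(0)*conj(1) + 2*(4)*conj(1) + 2*(0)*conj(1) + 4*(0)*conj(-1) + 4*(0)*conj(-1)]
      = (1/16)[(4) + (4) + (0) + (8) + (0) + (0) + (0)] = 16/16 = 1
  <chi_6*chi_6, chi_3> = (1/16)[1*(4)*conj(1) + 1*(4)*conj(1) + 2*(0)*conj(-1) + 2*(4)*conj(1) + 2*(0)*conj(-1) + 4*(0)*conj(1) + 4*(0)*conj(-1)]
      = (1/16)[(4) + (4) + (0) + (8) + (0) + (0) + (0)] = 16/16 = 1
  <chi_6*chi_6, chi_4> = (1/16)[1*(4)*conj(1) + 1*(4)*conj(1) + 2*(0)*conj(-1) + 2*(4)*conj(1) + 2*(0)*conj(-1) + 4*(0)*conj(-1) + 4*(0)*conj(1)]
      = (1/16)[(4) + (4) + (0) + (8) + (0) + (0) + (0)] = 16/16 = 1
  <chi_6*chi_6, chi_5> = (1/16)[1*(4)*conj(2) + 1*(4)*conj(-2) + 2*(0)*conj(sqrt(2)) + 2*(4)*conj(0) + 2*(0)*conj(-sqrt(2)) + 4*(0)*conj(0) + 4*(0)*conj(0)]
      = (1/16)[(8) + (-8) + (0) + (0) + (0) + (0) + (0)] = 0/16 = 0
  <chi_6*chi_6, chi_6> = (1/16)[1*(4)*conj(2) + 1*(4)*conj(2) + 2*(0)*conj(0) + 2*(4)*conj(-2) + 2*(0)*conj(0) + 4*(0)*conj(0) + 4*(0)*conj(0)]
      = (1/16)[(8) + (8) + (0) + (-16) + (0) + (0) + (0)] = 0/16 = 0
  <chi_6*chi_6, chi_7> = (1/16)[1*(4)*conj(2) + 1*(4)*conj(-2) + 2*(0)*conj(-sqrt(2)) + 2*(4)*conj(0) + 2*(0)*conj(sqrt(2)) + 4*(0)*conj(0) + 4*(0)*conj(0)]
      = (1/16)[(8) + (-8) + (0) + (0) + (0) + (0) + (0)] = 0/16 = 0
Hence the multiplicities are chi_1: 1, chi_2: 1, chi_3: 1, chi_4: 1. Dimension check: dim(chi_6)*dim(chi_6) = 2*2 = 4 and sum (mult * dim) = 1*1 + 1*1 + 1*1 + 1*1 = 4.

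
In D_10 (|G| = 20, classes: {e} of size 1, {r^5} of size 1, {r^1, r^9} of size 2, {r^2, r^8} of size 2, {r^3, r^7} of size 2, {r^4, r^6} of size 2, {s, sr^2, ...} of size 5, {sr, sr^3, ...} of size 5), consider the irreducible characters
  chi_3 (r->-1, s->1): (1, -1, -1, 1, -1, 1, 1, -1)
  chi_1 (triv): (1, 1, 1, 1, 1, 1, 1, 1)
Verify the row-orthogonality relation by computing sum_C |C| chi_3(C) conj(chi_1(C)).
Sum = 0; so <chi_3, chi_1> = 0 (distinct irreducibles are orthogonal).

Compute term by term over conjugacy classes (|C| * chi_3(C) * conj(chi_1(C))):
  1*(1)*conj(1) + 1*(-1)*conj(1) + 2*(-1)*conj(1) + 2*(1)*conj(1) + 2*(-1)*conj(1) + 2*(1)*conj(1) + 5*(1)*conj(1) + 5*(-1)*conj(1)
  = (1) + (-1) + (-2) + (2) + (-2) + (2) + (5) + (-5)
  = 0.
Dividing by |G| = 20 gives 0/20 = 0, matching the row-orthogonality relation <chi_3, chi_1> = [chi_3 = chi_1].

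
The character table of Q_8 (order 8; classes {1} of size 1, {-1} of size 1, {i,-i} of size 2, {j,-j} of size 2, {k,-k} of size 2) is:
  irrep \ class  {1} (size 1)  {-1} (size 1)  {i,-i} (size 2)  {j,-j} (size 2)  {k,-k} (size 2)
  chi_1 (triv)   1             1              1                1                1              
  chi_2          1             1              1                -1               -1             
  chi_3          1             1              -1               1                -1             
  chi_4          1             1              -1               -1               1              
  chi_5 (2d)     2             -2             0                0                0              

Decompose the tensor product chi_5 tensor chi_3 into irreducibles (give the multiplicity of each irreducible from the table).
chi_5 tensor chi_3 = chi_5 (all other irreducibles have multiplicity 0).

Argument: The character of a tensor product is the pointwise product (chi_5 * chi_3)(C) = chi_5(C) * chi_3(C):
  {1}: (2)*(1), {-1}: (-2)*(1), {i,-i}: (0)*(-1), {j,-j}: (0)*(1), {k,-k}: (0)*(-1)
so (chi_5 * chi_3) takes values
  {1} -> 2, {-1} -> -2, {i,-i} -> 0, {j,-j} -> 0, {k,-k} -> 0.
Now take the inner product of this character with each irreducible chi from the table, <chi_5*chi_3, chi> = (1/8) sum_C |C| (chi_5*chi_3)(C) conj(chi(C)):
  <chi_5*chi_3, chi_1> = (1/8)[1*(2)*conj(1) + 1*(-2)*conj(1) + 2*(0)*conj(1) + 2*(0)*conj(1) + 2*(0)*conj(1)]
      = (1/8)[(2) + (-2) + (0) + (0) + (0)] = 0/8 = 0
  <chi_5*chi_3, chi_2> = (1/8)[1*(2)*conj(1) + 1*(-2)*conj(1) + 2*(0)*conj(1) + 2*(0)*conj(-1) + 2*(0)*conj(-1)]
      = (1/8)[(2) + (-2) + (0) + (0) + (0)] = 0/8 = 0
  <chi_5*chi_3, chi_3> = (1/8)[1*(2)*conj(1) + 1*(-2)*conj(1) + 2*(0)*conj(-1) + 2*(0)*conj(1) + 2*(0)*conj(-1)]
      = (1/8)[(2) + (-2) + (0) + (0) + (0)] = 0/8 = 0
  <chi_5*chi_3, chi_4> = (1/8)[1*(2)*conj(1) + 1*(-2)*conj(1) + 2*(0)*conj(-1) + 2*(0)*conj(-1) + 2*(0)*conj(1)]
      = (1/8)[(2) + (-2) + (0) + (0) + (0)] = 0/8 = 0
  <chi_5*chi_3, chi_5> = (1/8)[1*(2)*conj(2) + 1*(-2)*conj(-2) + 2*(0)*conj(0) + 2*(0)*conj(0) + 2*(0)*conj(0)]
      = (1/8)[(4) + (4) + (0) + (0) + (0)] = 8/8 = 1
Hence the multiplicities are chi_5: 1. Dimension check: dim(chi_5)*dim(chi_3) = 2*1 = 2 and sum (mult * dim) = 1*2 = 2.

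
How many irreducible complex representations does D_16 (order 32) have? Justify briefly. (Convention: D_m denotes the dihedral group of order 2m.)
11

Working: The number of irreducible complex representations of a finite group equals its number of conjugacy classes. D_16 has 11 conjugacy classes (n/2 + 3 for n even), so D_16 (order 32) has exactly 11 irreducible complex representations.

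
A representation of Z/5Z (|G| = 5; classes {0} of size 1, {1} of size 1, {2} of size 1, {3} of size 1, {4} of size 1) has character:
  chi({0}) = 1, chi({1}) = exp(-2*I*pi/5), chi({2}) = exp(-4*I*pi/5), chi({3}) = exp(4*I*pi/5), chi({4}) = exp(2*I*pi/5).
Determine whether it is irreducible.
Irreducible: <chi, chi> = 1.

Proof sketch: <chi, chi> = (1/|G|) sum_C |C| * |chi(C)|^2 = (1/5)[1*|1|^2 + 1*|exp(-2*I*pi/5)|^2 + 1*|exp(-4*I*pi/5)|^2 + 1*|exp(4*I*pi/5)|^2 + 1*|exp(2*I*pi/5)|^2]
  = (1/5)[(1) + (1) + (1) + (1) + (1)] = 5/5 = 1.
(Exp terms are combined using exp(i*s)*conj(exp(i*t)) = exp(i*(s-t)), and sums of them are collapsed using the identity that for every m > 1 the m distinct m-th roots of unity sum to 0, e.g. 1 + exp(2*I*pi/3) + exp(-2*I*pi/3) = 0.)
A character is irreducible iff <chi, chi> = 1, so this representation is irreducible.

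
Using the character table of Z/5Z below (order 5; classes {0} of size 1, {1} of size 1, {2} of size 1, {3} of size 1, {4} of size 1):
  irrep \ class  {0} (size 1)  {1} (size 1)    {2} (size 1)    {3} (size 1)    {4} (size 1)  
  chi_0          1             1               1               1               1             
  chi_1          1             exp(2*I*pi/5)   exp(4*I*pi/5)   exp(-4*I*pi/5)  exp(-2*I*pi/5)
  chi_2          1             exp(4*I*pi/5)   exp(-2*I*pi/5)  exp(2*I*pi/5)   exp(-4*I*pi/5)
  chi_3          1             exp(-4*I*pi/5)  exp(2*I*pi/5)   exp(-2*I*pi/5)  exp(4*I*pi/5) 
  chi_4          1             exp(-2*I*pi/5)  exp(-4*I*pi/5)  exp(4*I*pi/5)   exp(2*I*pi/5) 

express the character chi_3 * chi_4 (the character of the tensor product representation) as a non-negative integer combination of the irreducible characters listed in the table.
chi_3 tensor chi_4 = chi_2 (all other irreducibles have multiplicity 0).

Why: The character of a tensor product is the pointwise product (chi_3 * chi_4)(C) = chi_3(C) * chi_4(C):
  {0}: (1)*(1), {1}: (exp(-4*I*pi/5))*(exp(-2*I*pi/5)), {2}: (exp(2*I*pi/5))*(exp(-4*I*pi/5)), {3}: (exp(-2*I*pi/5))*(exp(4*I*pi/5)), {4}: (exp(4*I*pi/5))*(exp(2*I*pi/5))
so (chi_3 * chi_4) takes values
  {0} -> 1, {1} -> exp(4*I*pi/5), {2} -> exp(-2*I*pi/5), {3} -> exp(2*I*pi/5), {4} -> exp(-4*I*pi/5).
Now take the inner product of this character with each irreducible chi from the table, <chi_3*chi_4, chi> = (1/5) sum_C |C| (chi_3*chi_4)(C) conj(chi(C)):
  <chi_3*chi_4, chi_0> = (1/5)[1*(1)*conj(1) + 1*(exp(4*I*pi/5))*conj(1) + 1*(exp(-2*I*pi/5))*conj(1) + 1*(exp(2*I*pi/5))*conj(1) + 1*(exp(-4*I*pi/5))*conj(1)]
      = (1/5)[(1) + (exp(4*I*pi/5)) + (exp(-2*I*pi/5)) + (exp(2*I*pi/5)) + (exp(-4*I*pi/5))] = 0/5 = 0
  <chi_3*chi_4, chi_1> = (1/5)[1*(1)*conj(1) + 1*(exp(4*I*pi/5))*conj(exp(2*I*pi/5)) + 1*(exp(-2*I*pi/5))*conj(exp(4*I*pi/5)) + 1*(exp(2*I*pi/5))*conj(exp(-4*I*pi/5)) + 1*(exp(-4*I*pi/5))*conj(exp(-2*I*pi/5))]
      = (1/5)[(1) + (exp(2*I*pi/5)) + (exp(4*I*pi/5)) + (exp(-4*I*pi/5)) + (exp(-2*I*pi/5))] = 0/5 = 0
  <chi_3*chi_4, chi_2> = (1/5)[1*(1)*conj(1) + 1*(exp(4*I*pi/5))*conj(exp(4*I*pi/5)) + 1*(exp(-2*I*pi/5))*conj(exp(-2*I*pi/5)) + 1*(exp(2*I*pi/5))*conj(exp(2*I*pi/5)) + 1*(exp(-4*I*pi/5))*conj(exp(-4*I*pi/5))]
      = (1/5)[(1) + (1) + (1) + (1) + (1)] = 5/5 = 1
  <chi_3*chi_4, chi_3> = (1/5)[1*(1)*conj(1) + 1*(exp(4*I*pi/5))*conj(exp(-4*I*pi/5)) + 1*(exp(-2*I*pi/5))*conj(exp(2*I*pi/5)) + 1*(exp(2*I*pi/5))*conj(exp(-2*I*pi/5)) + 1*(exp(-4*I*pi/5))*conj(exp(4*I*pi/5))]
      = (1/5)[(1) + (exp(-2*I*pi/5)) + (exp(-4*I*pi/5)) + (exp(4*I*pi/5)) + (exp(2*I*pi/5))] = 0/5 = 0
  <chi_3*chi_4, chi_4> = (1/5)[1*(1)*conj(1) + 1*(exp(4*I*pi/5))*conj(exp(-2*I*pi/5)) + 1*(exp(-2*I*pi/5))*conj(exp(-4*I*pi/5)) + 1*(exp(2*I*pi/5))*conj(exp(4*I*pi/5)) + 1*(exp(-4*I*pi/5))*conj(exp(2*I*pi/5))]
      = (1/5)[(1) + (exp(-4*I*pi/5)) + (exp(2*I*pi/5)) + (exp(-2*I*pi/5)) + (exp(4*I*pi/5))] = 0/5 = 0
(Exp terms are combined using exp(i*s)*conj(exp(i*t)) = exp(i*(s-t)), and sums of them are collapsed using the identity that for every m > 1 the m distinct m-th roots of unity sum to 0, e.g. 1 + exp(2*I*pi/3) + exp(-2*I*pi/3) = 0.)
Hence the multiplicities are chi_2: 1. Dimension check: dim(chi_3)*dim(chi_4) = 1*1 = 1 and sum (mult * dim) = 1*1 = 1.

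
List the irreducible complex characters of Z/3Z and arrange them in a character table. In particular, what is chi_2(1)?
Character table of Z/3Z (irreps indexed chi_0,...,chi_2 with chi_k(m) = zeta_3^(k*m), zeta_3 = exp(2*pi*i/3)):
  irrep \ class  {0} (size 1)  {1} (size 1)    {2} (size 1)  
  chi_0          1             1               1             
  chi_1          1             exp(2*I*pi/3)   exp(-2*I*pi/3)
  chi_2          1             exp(-2*I*pi/3)  exp(2*I*pi/3) 

Spot check: chi_2(1) = zeta_3^(2*1) = zeta_3^2 = exp(-2*I*pi/3).

Details: Z/3Z is abelian, so all 3 irreducible complex representations are 1-dimensional. They are given by chi_k(m) = zeta_3^(k*m) for k = 0,...,2. Row orthogonality: sum_m chi_k(m) conj(chi_l(m)) = 3 * [k = l].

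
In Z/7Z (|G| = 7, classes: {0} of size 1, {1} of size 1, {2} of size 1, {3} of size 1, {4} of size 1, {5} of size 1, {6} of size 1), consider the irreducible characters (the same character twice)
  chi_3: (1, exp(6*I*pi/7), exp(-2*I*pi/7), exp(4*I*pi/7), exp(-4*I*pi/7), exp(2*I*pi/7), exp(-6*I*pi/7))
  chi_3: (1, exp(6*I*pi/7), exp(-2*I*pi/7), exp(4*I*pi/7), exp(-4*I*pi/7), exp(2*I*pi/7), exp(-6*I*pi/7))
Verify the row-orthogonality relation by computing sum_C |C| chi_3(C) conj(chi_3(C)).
Sum = 7 = |G| = 7; so <chi_3, chi_3> = 1 (norm-1 confirms irreducibility).

Derivation: Compute term by term over conjugacy classes (|C| * chi_3(C) * conj(chi_3(C))):
  1*(1)*conj(1) + 1*(exp(6*I*pi/7))*conj(exp(6*I*pi/7)) + 1*(exp(-2*I*pi/7))*conj(exp(-2*I*pi/7)) + 1*(exp(4*I*pi/7))*conj(exp(4*I*pi/7)) + 1*(exp(-4*I*pi/7))*conj(exp(-4*I*pi/7)) + 1*(exp(2*I*pi/7))*conj(exp(2*I*pi/7)) + 1*(exp(-6*I*pi/7))*conj(exp(-6*I*pi/7))
  = (1) + (1) + (1) + (1) + (1) + (1) + (1)
  = 7.
(Exp terms are combined using exp(i*s)*conj(exp(i*t)) = exp(i*(s-t)), and sums of them are collapsed using the identity that for every m > 1 the m distinct m-th roots of unity sum to 0, e.g. 1 + exp(2*I*pi/3) + exp(-2*I*pi/3) = 0.)
Dividing by |G| = 7 gives 7/7 = 1, matching the row-orthogonality relation <chi_3, chi_3> = [chi_3 = chi_3].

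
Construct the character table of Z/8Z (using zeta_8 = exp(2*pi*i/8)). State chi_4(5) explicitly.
Character table of Z/8Z (irreps indexed chi_0,...,chi_7 with chi_k(m) = zeta_8^(k*m), zeta_8 = exp(2*pi*i/8)):
  irrep \ class  {0} (size 1)  {1} (size 1)    {2} (size 1)  {3} (size 1)    {4} (size 1)  {5} (size 1)    {6} (size 1)  {7} (size 1)  
  chi_0          1             1               1             1               1             1               1             1             
  chi_1          1             exp(I*pi/4)     I             exp(3*I*pi/4)   -1            exp(-3*I*pi/4)  -I            exp(-I*pi/4)  
  chi_2          1             I               -1            -I              1             I               -1            -I            
  chi_3          1             exp(3*I*pi/4)   -I            exp(I*pi/4)     -1            exp(-I*pi/4)    I             exp(-3*I*pi/4)
  chi_4          1             -1              1             -1              1             -1              1             -1            
  chi_5          1             exp(-3*I*pi/4)  I             exp(-I*pi/4)    -1            exp(I*pi/4)     -I            exp(3*I*pi/4) 
  chi_6          1             -I              -1            I               1             -I              -1            I             
  chi_7          1             exp(-I*pi/4)    -I            exp(-3*I*pi/4)  -1            exp(3*I*pi/4)   I             exp(I*pi/4)   

Spot check: chi_4(5) = zeta_8^(4*5) = zeta_8^20 = -1.

Why: Z/8Z is abelian, so all 8 irreducible complex representations are 1-dimensional. They are given by chi_k(m) = zeta_8^(k*m) for k = 0,...,7. Row orthogonality: sum_m chi_k(m) conj(chi_l(m)) = 8 * [k = l].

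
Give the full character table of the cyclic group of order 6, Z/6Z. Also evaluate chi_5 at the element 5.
Character table of Z/6Z (irreps indexed chi_0,...,chi_5 with chi_k(m) = zeta_6^(k*m), zeta_6 = exp(2*pi*i/6)):
  irrep \ class  {0} (size 1)  {1} (size 1)    {2} (size 1)    {3} (size 1)  {4} (size 1)    {5} (size 1)  
  chi_0          1             1               1               1             1               1             
  chi_1          1             exp(I*pi/3)     exp(2*I*pi/3)   -1            exp(-2*I*pi/3)  exp(-I*pi/3)  
  chi_2          1             exp(2*I*pi/3)   exp(-2*I*pi/3)  1             exp(2*I*pi/3)   exp(-2*I*pi/3)
  chi_3          1             -1              1               -1            1               -1            
  chi_4          1             exp(-2*I*pi/3)  exp(2*I*pi/3)   1             exp(-2*I*pi/3)  exp(2*I*pi/3) 
  chi_5          1             exp(-I*pi/3)    exp(-2*I*pi/3)  -1            exp(2*I*pi/3)   exp(I*pi/3)   

Spot check: chi_5(5) = zeta_6^(5*5) = zeta_6^25 = exp(I*pi/3).

Derivation: Z/6Z is abelian, so all 6 irreducible complex representations are 1-dimensional. They are given by chi_k(m) = zeta_6^(k*m) for k = 0,...,5. Row orthogonality: sum_m chi_k(m) conj(chi_l(m)) = 6 * [k = l].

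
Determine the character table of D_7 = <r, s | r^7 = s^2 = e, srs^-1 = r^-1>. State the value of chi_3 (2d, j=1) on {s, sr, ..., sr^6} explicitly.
Conjugacy classes: {e} of size 1, {r^1, r^6} of size 2, {r^2, r^5} of size 2, {r^3, r^4} of size 2, {s, sr, ..., sr^6} of size 7.
Character table:
  irrep \ class              {e} (size 1)  {r^1, r^6} (size 2)  {r^2, r^5} (size 2)  {r^3, r^4} (size 2)  {s, sr, ..., sr^6} (size 7)
  chi_1 (triv)               1             1                    1                    1                    1                          
  chi_2 (sign: r->1, s->-1)  1             1                    1                    1                    -1                         
  chi_3 (2d, j=1)            2             2*cos(2*pi/7)        -2*cos(3*pi/7)       -2*cos(pi/7)         0                          
  chi_4 (2d, j=2)            2             -2*cos(3*pi/7)       -2*cos(pi/7)         2*cos(2*pi/7)        0                          
  chi_5 (2d, j=3)            2             -2*cos(pi/7)         2*cos(2*pi/7)        -2*cos(3*pi/7)       0                          

Spot check: chi_3 (2d, j=1) on {s, sr, ..., sr^6} = 0.

Details: D_7 has order 2*7 = 14 with 5 conjugacy classes, hence 5 irreducibles. Sum of squared dims 1 + 1 + 4 + 4 + 4 = 14 = |G|. Linear characters come from the abelianisation; the 2-dimensional irreps have character r^k -> 2*cos(2*pi*j*k/7), reflections -> 0.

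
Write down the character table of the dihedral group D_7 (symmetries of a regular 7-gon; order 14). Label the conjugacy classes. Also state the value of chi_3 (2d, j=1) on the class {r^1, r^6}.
Conjugacy classes: {e} of size 1, {r^1, r^6} of size 2, {r^2, r^5} of size 2, {r^3, r^4} of size 2, {s, sr, ..., sr^6} of size 7.
Character table:
  irrep \ class              {e} (size 1)  {r^1, r^6} (size 2)  {r^2, r^5} (size 2)  {r^3, r^4} (size 2)  {s, sr, ..., sr^6} (size 7)
  chi_1 (triv)               1             1                    1                    1                    1                          
  chi_2 (sign: r->1, s->-1)  1             1                    1                    1                    -1                         
  chi_3 (2d, j=1)            2             2*cos(2*pi/7)        -2*cos(3*pi/7)       -2*cos(pi/7)         0                          
  chi_4 (2d, j=2)            2             -2*cos(3*pi/7)       -2*cos(pi/7)         2*cos(2*pi/7)        0                          
  chi_5 (2d, j=3)            2             -2*cos(pi/7)         2*cos(2*pi/7)        -2*cos(3*pi/7)       0                          

Spot check: chi_3 (2d, j=1) on {r^1, r^6} = 2*cos(2*pi/7).

Explanation: D_7 has order 2*7 = 14 with 5 conjugacy classes, hence 5 irreducibles. Sum of squared dims 1 + 1 + 4 + 4 + 4 = 14 = |G|. Linear characters come from the abelianisation; the 2-dimensional irreps have character r^k -> 2*cos(2*pi*j*k/7), reflections -> 0.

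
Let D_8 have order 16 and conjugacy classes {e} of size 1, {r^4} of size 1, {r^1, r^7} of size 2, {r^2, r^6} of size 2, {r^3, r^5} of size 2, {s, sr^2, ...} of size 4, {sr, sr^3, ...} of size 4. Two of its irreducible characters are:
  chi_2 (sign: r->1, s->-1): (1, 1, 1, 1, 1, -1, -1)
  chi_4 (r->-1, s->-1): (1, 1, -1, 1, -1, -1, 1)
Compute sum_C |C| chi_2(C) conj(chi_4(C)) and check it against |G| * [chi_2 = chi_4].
Sum = 0; so <chi_2, chi_4> = 0 (distinct irreducibles are orthogonal).

Working: Compute term by term over conjugacy classes (|C| * chi_2(C) * conj(chi_4(C))):
  1*(1)*conj(1) + 1*(1)*conj(1) + 2*(1)*conj(-1) + 2*(1)*conj(1) + 2*(1)*conj(-1) + 4*(-1)*conj(-1) + 4*(-1)*conj(1)
  = (1) + (1) + (-2) + (2) + (-2) + (4) + (-4)
  = 0.
Dividing by |G| = 16 gives 0/16 = 0, matching the row-orthogonality relation <chi_2, chi_4> = [chi_2 = chi_4].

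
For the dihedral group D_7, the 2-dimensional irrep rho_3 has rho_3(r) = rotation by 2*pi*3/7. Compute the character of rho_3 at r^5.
chi_{rho_3}(r^5) = 2*cos(2*pi*3*5/7) = 2*cos(30*pi/7)

Derivation: rho_3(r^5) is rotation by angle 2*pi*3*5/7, whose trace is 2*cos(2*pi*3*5/7) = 2*cos(30*pi/7).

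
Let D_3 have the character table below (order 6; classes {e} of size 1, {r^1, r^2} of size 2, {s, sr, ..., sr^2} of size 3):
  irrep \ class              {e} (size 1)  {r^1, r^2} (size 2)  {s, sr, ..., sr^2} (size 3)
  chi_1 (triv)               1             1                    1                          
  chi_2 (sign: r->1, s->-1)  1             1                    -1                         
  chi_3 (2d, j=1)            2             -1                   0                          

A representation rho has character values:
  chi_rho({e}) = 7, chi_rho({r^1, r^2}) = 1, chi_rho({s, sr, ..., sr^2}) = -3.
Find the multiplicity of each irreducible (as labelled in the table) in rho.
Multiplicities: chi_1: 0, chi_2: 3, chi_3: 2.

Argument: Use <chi_rho, chi> = (1/|G|) sum_C |C| * chi_rho(C) * conj(chi(C)) with |G| = 6 for each irreducible chi in the table:
  <chi_rho, chi_1> = (1/6)[1*(7)*conj(1) + 2*(1)*conj(1) + 3*(-3)*conj(1)]
      = (1/6)[(7) + (2) + (-9)] = 0/6 = 0
  <chi_rho, chi_2> = (1/6)[1*(7)*conj(1) + 2*(1)*conj(1) + 3*(-3)*conj(-1)]
      = (1/6)[(7) + (2) + (9)] = 18/6 = 3
  <chi_rho, chi_3> = (1/6)[1*(7)*conj(2) + 2*(1)*conj(-1) + 3*(-3)*conj(0)]
      = (1/6)[(14) + (-2) + (0)] = 12/6 = 2
Dimension check: dim(rho) = sum (mult * dim) = 0*1 + 3*1 + 2*2 = 7 = chi_rho(e) = 7.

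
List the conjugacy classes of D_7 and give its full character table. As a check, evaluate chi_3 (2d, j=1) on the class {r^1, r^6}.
Conjugacy classes: {e} of size 1, {r^1, r^6} of size 2, {r^2, r^5} of size 2, {r^3, r^4} of size 2, {s, sr, ..., sr^6} of size 7.
Character table:
  irrep \ class              {e} (size 1)  {r^1, r^6} (size 2)  {r^2, r^5} (size 2)  {r^3, r^4} (size 2)  {s, sr, ..., sr^6} (size 7)
  chi_1 (triv)               1             1                    1                    1                    1                          
  chi_2 (sign: r->1, s->-1)  1             1                    1                    1                    -1                         
  chi_3 (2d, j=1)            2             2*cos(2*pi/7)        -2*cos(3*pi/7)       -2*cos(pi/7)         0                          
  chi_4 (2d, j=2)            2             -2*cos(3*pi/7)       -2*cos(pi/7)         2*cos(2*pi/7)        0                          
  chi_5 (2d, j=3)            2             -2*cos(pi/7)         2*cos(2*pi/7)        -2*cos(3*pi/7)       0                          

Spot check: chi_3 (2d, j=1) on {r^1, r^6} = 2*cos(2*pi/7).

Solution. D_7 has order 2*7 = 14 with 5 conjugacy classes, hence 5 irreducibles. Sum of squared dims 1 + 1 + 4 + 4 + 4 = 14 = |G|. Linear characters come from the abelianisation; the 2-dimensional irreps have character r^k -> 2*cos(2*pi*j*k/7), reflections -> 0.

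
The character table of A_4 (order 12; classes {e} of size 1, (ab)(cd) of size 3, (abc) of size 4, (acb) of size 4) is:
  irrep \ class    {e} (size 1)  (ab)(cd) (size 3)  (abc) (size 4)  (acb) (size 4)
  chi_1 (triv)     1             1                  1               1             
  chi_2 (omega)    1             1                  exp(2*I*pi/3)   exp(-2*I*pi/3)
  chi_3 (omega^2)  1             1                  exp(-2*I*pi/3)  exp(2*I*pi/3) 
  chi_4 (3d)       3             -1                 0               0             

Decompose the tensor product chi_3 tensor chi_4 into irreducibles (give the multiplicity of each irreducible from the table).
chi_3 tensor chi_4 = chi_4 (all other irreducibles have multiplicity 0).

Justification: The character of a tensor product is the pointwise product (chi_3 * chi_4)(C) = chi_3(C) * chi_4(C):
  {e}: (1)*(3), (ab)(cd): (1)*(-1), (abc): (exp(-2*I*pi/3))*(0), (acb): (exp(2*I*pi/3))*(0)
so (chi_3 * chi_4) takes values
  {e} -> 3, (ab)(cd) -> -1, (abc) -> 0, (acb) -> 0.
Now take the inner product of this character with each irreducible chi from the table, <chi_3*chi_4, chi> = (1/12) sum_C |C| (chi_3*chi_4)(C) conj(chi(C)):
  <chi_3*chi_4, chi_1> = (1/12)[1*(3)*conj(1) + 3*(-1)*conj(1) + 4*(0)*conj(1) + 4*(0)*conj(1)]
      = (1/12)[(3) + (-3) + (0) + (0)] = 0/12 = 0
  <chi_3*chi_4, chi_2> = (1/12)[1*(3)*conj(1) + 3*(-1)*conj(1) + 4*(0)*conj(exp(2*I*pi/3)) + 4*(0)*conj(exp(-2*I*pi/3))]
      = (1/12)[(3) + (-3) + (0) + (0)] = 0/12 = 0
  <chi_3*chi_4, chi_3> = (1/12)[1*(3)*conj(1) + 3*(-1)*conj(1) + 4*(0)*conj(exp(-2*I*pi/3)) + 4*(0)*conj(exp(2*I*pi/3))]
      = (1/12)[(3) + (-3) + (0) + (0)] = 0/12 = 0
  <chi_3*chi_4, chi_4> = (1/12)[1*(3)*conj(3) + 3*(-1)*conj(-1) + 4*(0)*conj(0) + 4*(0)*conj(0)]
      = (1/12)[(9) + (3) + (0) + (0)] = 12/12 = 1
(Exp terms are combined using exp(i*s)*conj(exp(i*t)) = exp(i*(s-t)), and sums of them are collapsed using the identity that for every m > 1 the m distinct m-th roots of unity sum to 0, e.g. 1 + exp(2*I*pi/3) + exp(-2*I*pi/3) = 0.)
Hence the multiplicities are chi_4: 1. Dimension check: dim(chi_3)*dim(chi_4) = 1*3 = 3 and sum (mult * dim) = 1*3 = 3.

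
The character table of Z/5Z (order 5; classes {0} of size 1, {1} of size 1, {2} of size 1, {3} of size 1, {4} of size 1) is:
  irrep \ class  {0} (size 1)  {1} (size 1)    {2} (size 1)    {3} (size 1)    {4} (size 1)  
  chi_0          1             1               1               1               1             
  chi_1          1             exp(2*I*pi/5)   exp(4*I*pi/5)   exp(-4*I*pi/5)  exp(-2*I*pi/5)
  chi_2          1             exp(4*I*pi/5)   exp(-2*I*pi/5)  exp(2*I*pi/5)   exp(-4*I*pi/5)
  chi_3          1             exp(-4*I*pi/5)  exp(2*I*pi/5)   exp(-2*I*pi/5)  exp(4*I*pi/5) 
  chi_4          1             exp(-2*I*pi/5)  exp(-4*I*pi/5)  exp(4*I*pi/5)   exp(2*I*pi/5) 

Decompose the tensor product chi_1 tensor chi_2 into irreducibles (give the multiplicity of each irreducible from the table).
chi_1 tensor chi_2 = chi_3 (all other irreducibles have multiplicity 0).

Solution. The character of a tensor product is the pointwise product (chi_1 * chi_2)(C) = chi_1(C) * chi_2(C):
  {0}: (1)*(1), {1}: (exp(2*I*pi/5))*(exp(4*I*pi/5)), {2}: (exp(4*I*pi/5))*(exp(-2*I*pi/5)), {3}: (exp(-4*I*pi/5))*(exp(2*I*pi/5)), {4}: (exp(-2*I*pi/5))*(exp(-4*I*pi/5))
so (chi_1 * chi_2) takes values
  {0} -> 1, {1} -> exp(-4*I*pi/5), {2} -> exp(2*I*pi/5), {3} -> exp(-2*I*pi/5), {4} -> exp(4*I*pi/5).
Now take the inner product of this character with each irreducible chi from the table, <chi_1*chi_2, chi> = (1/5) sum_C |C| (chi_1*chi_2)(C) conj(chi(C)):
  <chi_1*chi_2, chi_0> = (1/5)[1*(1)*conj(1) + 1*(exp(-4*I*pi/5))*conj(1) + 1*(exp(2*I*pi/5))*conj(1) + 1*(exp(-2*I*pi/5))*conj(1) + 1*(exp(4*I*pi/5))*conj(1)]
      = (1/5)[(1) + (exp(-4*I*pi/5)) + (exp(2*I*pi/5)) + (exp(-2*I*pi/5)) + (exp(4*I*pi/5))] = 0/5 = 0
  <chi_1*chi_2, chi_1> = (1/5)[1*(1)*conj(1) + 1*(exp(-4*I*pi/5))*conj(exp(2*I*pi/5)) + 1*(exp(2*I*pi/5))*conj(exp(4*I*pi/5)) + 1*(exp(-2*I*pi/5))*conj(exp(-4*I*pi/5)) + 1*(exp(4*I*pi/5))*conj(exp(-2*I*pi/5))]
      = (1/5)[(1) + (exp(4*I*pi/5)) + (exp(-2*I*pi/5)) + (exp(2*I*pi/5)) + (exp(-4*I*pi/5))] = 0/5 = 0
  <chi_1*chi_2, chi_2> = (1/5)[1*(1)*conj(1) + 1*(exp(-4*I*pi/5))*conj(exp(4*I*pi/5)) + 1*(exp(2*I*pi/5))*conj(exp(-2*I*pi/5)) + 1*(exp(-2*I*pi/5))*conj(exp(2*I*pi/5)) + 1*(exp(4*I*pi/5))*conj(exp(-4*I*pi/5))]
      = (1/5)[(1) + (exp(2*I*pi/5)) + (exp(4*I*pi/5)) + (exp(-4*I*pi/5)) + (exp(-2*I*pi/5))] = 0/5 = 0
  <chi_1*chi_2, chi_3> = (1/5)[1*(1)*conj(1) + 1*(exp(-4*I*pi/5))*conj(exp(-4*I*pi/5)) + 1*(exp(2*I*pi/5))*conj(exp(2*I*pi/5)) + 1*(exp(-2*I*pi/5))*conj(exp(-2*I*pi/5)) + 1*(exp(4*I*pi/5))*conj(exp(4*I*pi/5))]
      = (1/5)[(1) + (1) + (1) + (1) + (1)] = 5/5 = 1
  <chi_1*chi_2, chi_4> = (1/5)[1*(1)*conj(1) + 1*(exp(-4*I*pi/5))*conj(exp(-2*I*pi/5)) + 1*(exp(2*I*pi/5))*conj(exp(-4*I*pi/5)) + 1*(exp(-2*I*pi/5))*conj(exp(4*I*pi/5)) + 1*(exp(4*I*pi/5))*conj(exp(2*I*pi/5))]
      = (1/5)[(1) + (exp(-2*I*pi/5)) + (exp(-4*I*pi/5)) + (exp(4*I*pi/5)) + (exp(2*I*pi/5))] = 0/5 = 0
(Exp terms are combined using exp(i*s)*conj(exp(i*t)) = exp(i*(s-t)), and sums of them are collapsed using the identity that for every m > 1 the m distinct m-th roots of unity sum to 0, e.g. 1 + exp(2*I*pi/3) + exp(-2*I*pi/3) = 0.)
Hence the multiplicities are chi_3: 1. Dimension check: dim(chi_1)*dim(chi_2) = 1*1 = 1 and sum (mult * dim) = 1*1 = 1.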